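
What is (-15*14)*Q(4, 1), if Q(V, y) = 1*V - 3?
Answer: -210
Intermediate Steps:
Q(V, y) = -3 + V (Q(V, y) = V - 3 = -3 + V)
(-15*14)*Q(4, 1) = (-15*14)*(-3 + 4) = -210*1 = -210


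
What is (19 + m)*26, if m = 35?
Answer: 1404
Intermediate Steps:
(19 + m)*26 = (19 + 35)*26 = 54*26 = 1404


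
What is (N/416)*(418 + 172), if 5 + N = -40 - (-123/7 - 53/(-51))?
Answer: -2998085/74256 ≈ -40.375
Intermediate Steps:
N = -10163/357 (N = -5 + (-40 - (-123/7 - 53/(-51))) = -5 + (-40 - (-123*⅐ - 53*(-1/51))) = -5 + (-40 - (-123/7 + 53/51)) = -5 + (-40 - 1*(-5902/357)) = -5 + (-40 + 5902/357) = -5 - 8378/357 = -10163/357 ≈ -28.468)
(N/416)*(418 + 172) = (-10163/357/416)*(418 + 172) = -10163/357*1/416*590 = -10163/148512*590 = -2998085/74256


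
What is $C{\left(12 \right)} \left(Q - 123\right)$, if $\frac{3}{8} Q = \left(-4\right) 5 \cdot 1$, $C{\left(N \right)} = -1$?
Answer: $\frac{529}{3} \approx 176.33$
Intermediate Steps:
$Q = - \frac{160}{3}$ ($Q = \frac{8 \left(-4\right) 5 \cdot 1}{3} = \frac{8 \left(\left(-20\right) 1\right)}{3} = \frac{8}{3} \left(-20\right) = - \frac{160}{3} \approx -53.333$)
$C{\left(12 \right)} \left(Q - 123\right) = - (- \frac{160}{3} - 123) = \left(-1\right) \left(- \frac{529}{3}\right) = \frac{529}{3}$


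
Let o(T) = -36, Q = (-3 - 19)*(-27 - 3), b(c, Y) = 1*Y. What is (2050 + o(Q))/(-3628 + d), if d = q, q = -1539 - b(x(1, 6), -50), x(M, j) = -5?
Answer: -2014/5117 ≈ -0.39359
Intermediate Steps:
b(c, Y) = Y
Q = 660 (Q = -22*(-30) = 660)
q = -1489 (q = -1539 - 1*(-50) = -1539 + 50 = -1489)
d = -1489
(2050 + o(Q))/(-3628 + d) = (2050 - 36)/(-3628 - 1489) = 2014/(-5117) = 2014*(-1/5117) = -2014/5117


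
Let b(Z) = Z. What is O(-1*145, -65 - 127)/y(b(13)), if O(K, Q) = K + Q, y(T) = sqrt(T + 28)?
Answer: -337*sqrt(41)/41 ≈ -52.631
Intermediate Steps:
y(T) = sqrt(28 + T)
O(-1*145, -65 - 127)/y(b(13)) = (-1*145 + (-65 - 127))/(sqrt(28 + 13)) = (-145 - 192)/(sqrt(41)) = -337*sqrt(41)/41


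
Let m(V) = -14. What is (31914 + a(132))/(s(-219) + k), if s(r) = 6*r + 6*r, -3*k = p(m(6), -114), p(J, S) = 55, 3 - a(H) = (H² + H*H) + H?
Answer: 9189/7939 ≈ 1.1574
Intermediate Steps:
a(H) = 3 - H - 2*H² (a(H) = 3 - ((H² + H*H) + H) = 3 - ((H² + H²) + H) = 3 - (2*H² + H) = 3 - (H + 2*H²) = 3 + (-H - 2*H²) = 3 - H - 2*H²)
k = -55/3 (k = -⅓*55 = -55/3 ≈ -18.333)
s(r) = 12*r
(31914 + a(132))/(s(-219) + k) = (31914 + (3 - 1*132 - 2*132²))/(12*(-219) - 55/3) = (31914 + (3 - 132 - 2*17424))/(-2628 - 55/3) = (31914 + (3 - 132 - 34848))/(-7939/3) = (31914 - 34977)*(-3/7939) = -3063*(-3/7939) = 9189/7939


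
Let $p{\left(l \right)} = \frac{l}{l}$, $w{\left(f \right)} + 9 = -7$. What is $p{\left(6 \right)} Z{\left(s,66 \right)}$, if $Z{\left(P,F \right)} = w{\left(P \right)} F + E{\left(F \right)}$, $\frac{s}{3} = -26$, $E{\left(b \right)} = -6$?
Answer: $-1062$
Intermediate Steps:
$w{\left(f \right)} = -16$ ($w{\left(f \right)} = -9 - 7 = -16$)
$s = -78$ ($s = 3 \left(-26\right) = -78$)
$Z{\left(P,F \right)} = -6 - 16 F$ ($Z{\left(P,F \right)} = - 16 F - 6 = -6 - 16 F$)
$p{\left(l \right)} = 1$
$p{\left(6 \right)} Z{\left(s,66 \right)} = 1 \left(-6 - 1056\right) = 1 \left(-1062\right) = -1062$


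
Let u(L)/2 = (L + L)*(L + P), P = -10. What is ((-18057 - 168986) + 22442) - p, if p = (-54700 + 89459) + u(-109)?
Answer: -251244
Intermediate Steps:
u(L) = 4*L*(-10 + L) (u(L) = 2*((L + L)*(L - 10)) = 2*((2*L)*(-10 + L)) = 2*(2*L*(-10 + L)) = 4*L*(-10 + L))
p = 86643 (p = (-54700 + 89459) + 4*(-109)*(-10 - 109) = 34759 + 4*(-109)*(-119) = 34759 + 51884 = 86643)
((-18057 - 168986) + 22442) - p = ((-18057 - 168986) + 22442) - 1*86643 = (-187043 + 22442) - 86643 = -164601 - 86643 = -251244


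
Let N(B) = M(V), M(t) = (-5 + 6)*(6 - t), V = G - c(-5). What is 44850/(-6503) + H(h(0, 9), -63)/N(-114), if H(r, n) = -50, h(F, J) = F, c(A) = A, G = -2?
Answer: -459700/19509 ≈ -23.563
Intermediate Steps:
V = 3 (V = -2 - 1*(-5) = -2 + 5 = 3)
M(t) = 6 - t (M(t) = 1*(6 - t) = 6 - t)
N(B) = 3 (N(B) = 6 - 1*3 = 6 - 3 = 3)
44850/(-6503) + H(h(0, 9), -63)/N(-114) = 44850/(-6503) - 50/3 = 44850*(-1/6503) - 50*⅓ = -44850/6503 - 50/3 = -459700/19509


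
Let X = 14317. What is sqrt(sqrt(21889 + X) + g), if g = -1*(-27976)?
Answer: sqrt(27976 + sqrt(36206)) ≈ 167.83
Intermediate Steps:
g = 27976
sqrt(sqrt(21889 + X) + g) = sqrt(sqrt(21889 + 14317) + 27976) = sqrt(sqrt(36206) + 27976) = sqrt(27976 + sqrt(36206))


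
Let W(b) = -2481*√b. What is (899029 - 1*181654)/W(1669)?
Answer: -239125*√1669/1380263 ≈ -7.0777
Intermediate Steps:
(899029 - 1*181654)/W(1669) = (899029 - 1*181654)/((-2481*√1669)) = (899029 - 181654)*(-√1669/4140789) = 717375*(-√1669/4140789) = -239125*√1669/1380263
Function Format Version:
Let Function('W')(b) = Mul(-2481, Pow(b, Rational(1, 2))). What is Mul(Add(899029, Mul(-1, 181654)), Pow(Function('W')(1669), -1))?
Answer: Mul(Rational(-239125, 1380263), Pow(1669, Rational(1, 2))) ≈ -7.0777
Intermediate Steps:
Mul(Add(899029, Mul(-1, 181654)), Pow(Function('W')(1669), -1)) = Mul(Add(899029, Mul(-1, 181654)), Pow(Mul(-2481, Pow(1669, Rational(1, 2))), -1)) = Mul(Add(899029, -181654), Mul(Rational(-1, 4140789), Pow(1669, Rational(1, 2)))) = Mul(717375, Mul(Rational(-1, 4140789), Pow(1669, Rational(1, 2)))) = Mul(Rational(-239125, 1380263), Pow(1669, Rational(1, 2)))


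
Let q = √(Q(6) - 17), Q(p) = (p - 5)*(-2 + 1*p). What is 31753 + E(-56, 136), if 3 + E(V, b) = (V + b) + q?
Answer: 31830 + I*√13 ≈ 31830.0 + 3.6056*I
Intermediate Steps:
Q(p) = (-5 + p)*(-2 + p)
q = I*√13 (q = √((10 + 6² - 7*6) - 17) = √((10 + 36 - 42) - 17) = √(4 - 17) = √(-13) = I*√13 ≈ 3.6056*I)
E(V, b) = -3 + V + b + I*√13 (E(V, b) = -3 + ((V + b) + I*√13) = -3 + (V + b + I*√13) = -3 + V + b + I*√13)
31753 + E(-56, 136) = 31753 + (-3 - 56 + 136 + I*√13) = 31753 + (77 + I*√13) = 31830 + I*√13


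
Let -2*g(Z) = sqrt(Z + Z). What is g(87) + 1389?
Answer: 1389 - sqrt(174)/2 ≈ 1382.4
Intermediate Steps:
g(Z) = -sqrt(2)*sqrt(Z)/2 (g(Z) = -sqrt(Z + Z)/2 = -sqrt(2)*sqrt(Z)/2)
g(87) + 1389 = -sqrt(2)*sqrt(87)/2 + 1389 = -sqrt(174)/2 + 1389 = 1389 - sqrt(174)/2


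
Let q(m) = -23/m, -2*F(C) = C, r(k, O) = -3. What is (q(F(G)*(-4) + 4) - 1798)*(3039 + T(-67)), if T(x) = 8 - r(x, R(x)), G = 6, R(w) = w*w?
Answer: -43906275/8 ≈ -5.4883e+6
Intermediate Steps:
R(w) = w²
F(C) = -C/2
T(x) = 11 (T(x) = 8 - 1*(-3) = 8 + 3 = 11)
(q(F(G)*(-4) + 4) - 1798)*(3039 + T(-67)) = (-23/(-½*6*(-4) + 4) - 1798)*(3039 + 11) = (-23/(-3*(-4) + 4) - 1798)*3050 = (-23/(12 + 4) - 1798)*3050 = (-23/16 - 1798)*3050 = -28791/16*3050 = -43906275/8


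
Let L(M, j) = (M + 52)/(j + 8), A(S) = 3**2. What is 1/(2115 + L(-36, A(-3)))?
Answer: 17/35971 ≈ 0.00047260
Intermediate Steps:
A(S) = 9
L(M, j) = (52 + M)/(8 + j)
1/(2115 + L(-36, A(-3))) = 1/(2115 + (52 - 36)/(8 + 9)) = 1/(2115 + 16/17) = 1/(35971/17) = 17/35971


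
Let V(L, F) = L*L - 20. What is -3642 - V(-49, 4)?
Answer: -6023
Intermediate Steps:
V(L, F) = -20 + L² (V(L, F) = L² - 20 = -20 + L²)
-3642 - V(-49, 4) = -3642 - (-20 + (-49)²) = -3642 - (-20 + 2401) = -3642 - 1*2381 = -3642 - 2381 = -6023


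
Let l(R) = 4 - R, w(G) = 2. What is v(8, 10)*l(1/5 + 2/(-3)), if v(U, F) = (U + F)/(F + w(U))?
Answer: 67/10 ≈ 6.7000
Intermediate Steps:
v(U, F) = (F + U)/(2 + F) (v(U, F) = (U + F)/(F + 2) = (F + U)/(2 + F))
v(8, 10)*l(1/5 + 2/(-3)) = ((10 + 8)/(2 + 10))*(4 - (1/5 + 2/(-3))) = (18/12)*(4 - (1*(⅕) + 2*(-⅓))) = ((1/12)*18)*(4 - (⅕ - ⅔)) = 3*(4 - 1*(-7/15))/2 = 3*(4 + 7/15)/2 = (3/2)*(67/15) = 67/10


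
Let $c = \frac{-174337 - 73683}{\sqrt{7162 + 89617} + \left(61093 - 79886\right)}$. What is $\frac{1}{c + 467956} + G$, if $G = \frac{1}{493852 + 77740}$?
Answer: $\frac{306727355715201325}{78923413673446542460568} - \frac{12401 \sqrt{96779}}{3866141553514575412} \approx 3.8864 \cdot 10^{-6}$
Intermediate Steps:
$G = \frac{1}{571592} \approx 1.7495 \cdot 10^{-6}$
$c = - \frac{248020}{-18793 + \sqrt{96779}}$ ($c = - \frac{248020}{\sqrt{96779} + \left(61093 - 79886\right)} = - \frac{248020}{\sqrt{96779} - 18793} = - \frac{248020}{-18793 + \sqrt{96779}} \approx 13.42$)
$\frac{1}{c + 467956} + G = \frac{1}{\left(\frac{466103986}{35308007} + \frac{24802 \sqrt{96779}}{35308007}\right) + 467956} + \frac{1}{571592} = \frac{1}{\frac{16523059827678}{35308007} + \frac{24802 \sqrt{96779}}{35308007}} + \frac{1}{571592} = \frac{1}{571592} + \frac{1}{\frac{16523059827678}{35308007} + \frac{24802 \sqrt{96779}}{35308007}}$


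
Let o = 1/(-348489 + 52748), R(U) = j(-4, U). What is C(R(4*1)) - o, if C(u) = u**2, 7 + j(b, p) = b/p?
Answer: 18927425/295741 ≈ 64.000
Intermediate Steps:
j(b, p) = -7 + b/p
R(U) = -7 - 4/U
o = -1/295741 (o = 1/(-295741) = -1/295741 ≈ -3.3813e-6)
C(R(4*1)) - o = (-7 - 4/(4*1))**2 - 1*(-1/295741) = (-7 - 4/4)**2 + 1/295741 = (-7 - 4*1/4)**2 + 1/295741 = (-7 - 1)**2 + 1/295741 = (-8)**2 + 1/295741 = 64 + 1/295741 = 18927425/295741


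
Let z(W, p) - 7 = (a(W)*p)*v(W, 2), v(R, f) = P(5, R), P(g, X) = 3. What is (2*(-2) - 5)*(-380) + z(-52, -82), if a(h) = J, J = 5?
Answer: 2197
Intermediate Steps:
v(R, f) = 3
a(h) = 5
z(W, p) = 7 + 15*p (z(W, p) = 7 + (5*p)*3 = 7 + 15*p)
(2*(-2) - 5)*(-380) + z(-52, -82) = (2*(-2) - 5)*(-380) + (7 + 15*(-82)) = (-4 - 5)*(-380) + (7 - 1230) = -9*(-380) - 1223 = 3420 - 1223 = 2197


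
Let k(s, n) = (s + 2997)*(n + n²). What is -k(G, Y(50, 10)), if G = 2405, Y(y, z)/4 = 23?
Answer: -46219512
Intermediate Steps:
Y(y, z) = 92 (Y(y, z) = 4*23 = 92)
k(s, n) = (2997 + s)*(n + n²)
-k(G, Y(50, 10)) = -92*(2997 + 2405 + 2997*92 + 92*2405) = -92*(2997 + 2405 + 275724 + 221260) = -92*502386 = -1*46219512 = -46219512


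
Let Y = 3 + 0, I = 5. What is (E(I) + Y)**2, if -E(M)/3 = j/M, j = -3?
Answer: 576/25 ≈ 23.040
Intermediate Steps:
E(M) = 9/M (E(M) = -(-9)/M = 9/M)
Y = 3
(E(I) + Y)**2 = (9/5 + 3)**2 = (24/5)**2 = 576/25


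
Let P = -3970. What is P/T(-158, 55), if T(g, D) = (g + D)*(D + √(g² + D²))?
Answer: -109175/1285646 + 1985*√27989/1285646 ≈ 0.17339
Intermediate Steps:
T(g, D) = (D + g)*(D + √(D² + g²))
P/T(-158, 55) = -3970/(55² + 55*(-158) + 55*√(55² + (-158)²) - 158*√(55² + (-158)²)) = -3970/(3025 - 8690 + 55*√(3025 + 24964) - 158*√(3025 + 24964)) = -3970/(3025 - 8690 + 55*√27989 - 158*√27989) = -3970/(-5665 - 103*√27989)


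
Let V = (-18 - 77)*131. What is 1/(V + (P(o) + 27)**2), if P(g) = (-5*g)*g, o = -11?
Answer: 1/321639 ≈ 3.1091e-6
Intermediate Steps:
P(g) = -5*g**2
V = -12445 (V = -95*131 = -12445)
1/(V + (P(o) + 27)**2) = 1/(-12445 + (-5*(-11)**2 + 27)**2) = 1/(-12445 + (-5*121 + 27)**2) = 1/(-12445 + (-605 + 27)**2) = 1/(-12445 + (-578)**2) = 1/(-12445 + 334084) = 1/321639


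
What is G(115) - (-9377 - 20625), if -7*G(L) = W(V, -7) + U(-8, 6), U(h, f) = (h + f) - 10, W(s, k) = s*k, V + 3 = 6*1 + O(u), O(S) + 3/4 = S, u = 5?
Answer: 840307/28 ≈ 30011.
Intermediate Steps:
O(S) = -¾ + S
V = 29/4 (V = -3 + (6*1 + (-¾ + 5)) = -3 + (6 + 17/4) = -3 + 41/4 = 29/4 ≈ 7.2500)
W(s, k) = k*s
U(h, f) = -10 + f + h (U(h, f) = (f + h) - 10 = -10 + f + h)
G(L) = 251/28 (G(L) = -(-7*29/4 + (-10 + 6 - 8))/7 = -(-203/4 - 12)/7 = -⅐*(-251/4) = 251/28)
G(115) - (-9377 - 20625) = 251/28 - (-9377 - 20625) = 251/28 - 1*(-30002) = 251/28 + 30002 = 840307/28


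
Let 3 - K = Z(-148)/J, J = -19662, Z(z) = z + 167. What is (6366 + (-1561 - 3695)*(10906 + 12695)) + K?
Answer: -2438884055375/19662 ≈ -1.2404e+8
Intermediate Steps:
Z(z) = 167 + z
K = 59005/19662 (K = 3 - (167 - 148)/(-19662) = 3 - 19*(-1)/19662 = 3 - 1*(-19/19662) = 3 + 19/19662 = 59005/19662 ≈ 3.0010)
(6366 + (-1561 - 3695)*(10906 + 12695)) + K = (6366 + (-1561 - 3695)*(10906 + 12695)) + 59005/19662 = (6366 - 5256*23601) + 59005/19662 = (6366 - 124046856) + 59005/19662 = -124040490 + 59005/19662 = -2438884055375/19662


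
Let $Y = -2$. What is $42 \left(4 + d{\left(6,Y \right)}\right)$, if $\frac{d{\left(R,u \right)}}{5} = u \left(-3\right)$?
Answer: $1428$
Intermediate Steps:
$d{\left(R,u \right)} = - 15 u$ ($d{\left(R,u \right)} = 5 u \left(-3\right) = 5 \left(- 3 u\right) = - 15 u$)
$42 \left(4 + d{\left(6,Y \right)}\right) = 42 \left(4 - -30\right) = 42 \left(4 + 30\right) = 42 \cdot 34 = 1428$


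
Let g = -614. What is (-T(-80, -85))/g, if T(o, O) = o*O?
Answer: 3400/307 ≈ 11.075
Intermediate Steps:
T(o, O) = O*o
(-T(-80, -85))/g = (-(-85)*(-80))/(-614) = -(-1)*6800/614 = -1/614*(-6800) = 3400/307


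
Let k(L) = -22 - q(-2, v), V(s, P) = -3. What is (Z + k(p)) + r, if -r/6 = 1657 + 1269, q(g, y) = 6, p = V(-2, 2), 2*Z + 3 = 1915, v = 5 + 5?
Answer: -16628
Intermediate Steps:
v = 10
Z = 956 (Z = -3/2 + (½)*1915 = -3/2 + 1915/2 = 956)
p = -3
k(L) = -28 (k(L) = -22 - 1*6 = -22 - 6 = -28)
r = -17556 (r = -6*(1657 + 1269) = -6*2926 = -17556)
(Z + k(p)) + r = (956 - 28) - 17556 = 928 - 17556 = -16628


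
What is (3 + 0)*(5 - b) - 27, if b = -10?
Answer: 18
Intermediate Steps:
(3 + 0)*(5 - b) - 27 = (3 + 0)*(5 - 1*(-10)) - 27 = 3*(5 + 10) - 27 = 3*15 - 27 = 45 - 27 = 18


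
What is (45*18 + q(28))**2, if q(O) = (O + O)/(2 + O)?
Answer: 148303684/225 ≈ 6.5913e+5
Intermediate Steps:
q(O) = 2*O/(2 + O) (q(O) = (2*O)/(2 + O) = 2*O/(2 + O))
(45*18 + q(28))**2 = (45*18 + 2*28/(2 + 28))**2 = (810 + 2*28/30)**2 = (810 + 2*28*(1/30))**2 = (810 + 28/15)**2 = (12178/15)**2 = 148303684/225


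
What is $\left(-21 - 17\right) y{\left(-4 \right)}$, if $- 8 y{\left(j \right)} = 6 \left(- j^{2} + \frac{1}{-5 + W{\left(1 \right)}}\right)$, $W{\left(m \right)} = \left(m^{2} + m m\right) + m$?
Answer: $- \frac{1881}{4} \approx -470.25$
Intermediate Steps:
$W{\left(m \right)} = m + 2 m^{2}$ ($W{\left(m \right)} = \left(m^{2} + m^{2}\right) + m = 2 m^{2} + m = m + 2 m^{2}$)
$y{\left(j \right)} = \frac{3}{8} + \frac{3 j^{2}}{4}$ ($y{\left(j \right)} = - \frac{6 \left(- j^{2} + \frac{1}{-5 + 1 \left(1 + 2 \cdot 1\right)}\right)}{8} = - \frac{6 \left(- j^{2} + \frac{1}{-5 + 1 \left(1 + 2\right)}\right)}{8} = - \frac{6 \left(- j^{2} + \frac{1}{-5 + 1 \cdot 3}\right)}{8} = - \frac{6 \left(- j^{2} + \frac{1}{-5 + 3}\right)}{8} = - \frac{6 \left(- j^{2} + \frac{1}{-2}\right)}{8} = - \frac{6 \left(- j^{2} - \frac{1}{2}\right)}{8} = - \frac{6 \left(- \frac{1}{2} - j^{2}\right)}{8} = - \frac{-3 - 6 j^{2}}{8} = \frac{3}{8} + \frac{3 j^{2}}{4}$)
$\left(-21 - 17\right) y{\left(-4 \right)} = \left(-21 - 17\right) \left(\frac{3}{8} + \frac{3 \left(-4\right)^{2}}{4}\right) = - 38 \left(\frac{3}{8} + \frac{3}{4} \cdot 16\right) = - 38 \left(\frac{3}{8} + 12\right) = \left(-38\right) \frac{99}{8} = - \frac{1881}{4}$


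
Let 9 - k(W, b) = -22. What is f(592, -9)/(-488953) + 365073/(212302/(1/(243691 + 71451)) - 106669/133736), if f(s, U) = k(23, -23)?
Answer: -253504618152746821/4374977430151071153115 ≈ -5.7944e-5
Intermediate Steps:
k(W, b) = 31 (k(W, b) = 9 - 1*(-22) = 9 + 22 = 31)
f(s, U) = 31
f(592, -9)/(-488953) + 365073/(212302/(1/(243691 + 71451)) - 106669/133736) = 31/(-488953) + 365073/(212302/(1/(243691 + 71451)) - 106669/133736) = 31*(-1/488953) + 365073/(212302/(1/315142) - 106669*1/133736) = -31/488953 + 365073/(212302/(1/315142) - 106669/133736) = -31/488953 + 365073/(212302*315142 - 106669/133736) = -31/488953 + 365073/(66905276884 - 106669/133736) = -31/488953 + 365073/(8947644109251955/133736) = -31/488953 + 365073*(133736/8947644109251955) = -31/488953 + 48823402728/8947644109251955 = -253504618152746821/4374977430151071153115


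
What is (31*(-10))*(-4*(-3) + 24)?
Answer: -11160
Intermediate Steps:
(31*(-10))*(-4*(-3) + 24) = -310*(12 + 24) = -310*36 = -11160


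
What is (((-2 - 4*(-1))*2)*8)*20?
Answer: 640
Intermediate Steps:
(((-2 - 4*(-1))*2)*8)*20 = (((-2 + 4)*2)*8)*20 = ((2*2)*8)*20 = (4*8)*20 = 32*20 = 640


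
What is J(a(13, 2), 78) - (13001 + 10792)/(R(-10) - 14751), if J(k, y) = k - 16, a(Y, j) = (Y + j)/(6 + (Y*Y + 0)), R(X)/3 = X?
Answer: -2466754/172445 ≈ -14.305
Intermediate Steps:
R(X) = 3*X
a(Y, j) = (Y + j)/(6 + Y**2) (a(Y, j) = (Y + j)/(6 + (Y**2 + 0)) = (Y + j)/(6 + Y**2))
J(k, y) = -16 + k
J(a(13, 2), 78) - (13001 + 10792)/(R(-10) - 14751) = (-16 + (13 + 2)/(6 + 13**2)) - (13001 + 10792)/(3*(-10) - 14751) = (-16 + 15/(6 + 169)) - 23793/(-30 - 14751) = (-16 + 15/175) - 23793/(-14781) = (-16 + (1/175)*15) - 23793*(-1)/14781 = (-16 + 3/35) - 1*(-7931/4927) = -557/35 + 7931/4927 = -2466754/172445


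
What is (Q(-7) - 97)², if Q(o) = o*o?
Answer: 2304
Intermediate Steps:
Q(o) = o²
(Q(-7) - 97)² = ((-7)² - 97)² = (49 - 97)² = (-48)² = 2304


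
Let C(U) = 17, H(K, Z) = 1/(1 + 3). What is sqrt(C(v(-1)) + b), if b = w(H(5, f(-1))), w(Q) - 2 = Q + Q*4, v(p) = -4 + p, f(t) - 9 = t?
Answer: 9/2 ≈ 4.5000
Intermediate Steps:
f(t) = 9 + t
H(K, Z) = 1/4
w(Q) = 2 + 5*Q (w(Q) = 2 + (Q + Q*4) = 2 + (Q + 4*Q) = 2 + 5*Q)
b = 13/4 (b = 2 + 5*(1/4) = 2 + 5/4 = 13/4 ≈ 3.2500)
sqrt(C(v(-1)) + b) = sqrt(17 + 13/4) = sqrt(81/4) = 9/2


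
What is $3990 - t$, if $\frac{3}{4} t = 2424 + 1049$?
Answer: $- \frac{1922}{3} \approx -640.67$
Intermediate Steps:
$t = \frac{13892}{3}$ ($t = \frac{4 \left(2424 + 1049\right)}{3} = \frac{4}{3} \cdot 3473 = \frac{13892}{3} \approx 4630.7$)
$3990 - t = 3990 - \frac{13892}{3} = - \frac{1922}{3}$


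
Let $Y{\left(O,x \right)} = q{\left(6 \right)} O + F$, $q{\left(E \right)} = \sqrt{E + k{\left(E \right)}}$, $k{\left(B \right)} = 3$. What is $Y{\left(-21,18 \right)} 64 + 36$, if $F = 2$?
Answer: $-3868$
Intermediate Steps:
$q{\left(E \right)} = \sqrt{3 + E}$ ($q{\left(E \right)} = \sqrt{E + 3} = \sqrt{3 + E}$)
$Y{\left(O,x \right)} = 2 + 3 O$ ($Y{\left(O,x \right)} = \sqrt{3 + 6} O + 2 = \sqrt{9} O + 2 = 3 O + 2 = 2 + 3 O$)
$Y{\left(-21,18 \right)} 64 + 36 = \left(2 + 3 \left(-21\right)\right) 64 + 36 = \left(2 - 63\right) 64 + 36 = \left(-61\right) 64 + 36 = -3904 + 36 = -3868$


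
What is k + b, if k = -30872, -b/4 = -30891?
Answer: 92692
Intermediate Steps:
b = 123564 (b = -4*(-30891) = 123564)
k + b = -30872 + 123564 = 92692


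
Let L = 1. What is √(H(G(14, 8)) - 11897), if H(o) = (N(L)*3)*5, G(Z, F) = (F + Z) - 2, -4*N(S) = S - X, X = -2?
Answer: I*√47633/2 ≈ 109.12*I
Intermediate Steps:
N(S) = -½ - S/4 (N(S) = -(S - 1*(-2))/4 = -(S + 2)/4 = -(2 + S)/4 = -½ - S/4)
G(Z, F) = -2 + F + Z
H(o) = -45/4 (H(o) = ((-½ - ¼*1)*3)*5 = ((-½ - ¼)*3)*5 = -¾*3*5 = -9/4*5 = -45/4)
√(H(G(14, 8)) - 11897) = √(-45/4 - 11897) = √(-47633/4) = I*√47633/2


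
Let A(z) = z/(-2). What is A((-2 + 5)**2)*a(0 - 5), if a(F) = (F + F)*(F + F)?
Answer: -450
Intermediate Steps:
A(z) = -z/2 (A(z) = z*(-1/2) = -z/2)
a(F) = 4*F**2 (a(F) = (2*F)*(2*F) = 4*F**2)
A((-2 + 5)**2)*a(0 - 5) = (-(-2 + 5)**2/2)*(4*(0 - 5)**2) = (-1/2*3**2)*(4*(-5)**2) = (-1/2*9)*(4*25) = -9/2*100 = -450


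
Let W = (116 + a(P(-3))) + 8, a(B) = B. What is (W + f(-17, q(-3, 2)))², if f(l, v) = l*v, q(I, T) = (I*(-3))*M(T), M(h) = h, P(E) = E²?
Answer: 29929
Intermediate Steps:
q(I, T) = -3*I*T (q(I, T) = (I*(-3))*T = (-3*I)*T = -3*I*T)
W = 133 (W = (116 + (-3)²) + 8 = (116 + 9) + 8 = 125 + 8 = 133)
(W + f(-17, q(-3, 2)))² = (133 - (-51)*(-3)*2)² = (133 - 17*18)² = (133 - 306)² = (-173)² = 29929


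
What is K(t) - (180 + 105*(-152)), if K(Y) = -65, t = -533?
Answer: 15715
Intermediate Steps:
K(t) - (180 + 105*(-152)) = -65 - (180 + 105*(-152)) = -65 - (180 - 15960) = -65 - 1*(-15780) = -65 + 15780 = 15715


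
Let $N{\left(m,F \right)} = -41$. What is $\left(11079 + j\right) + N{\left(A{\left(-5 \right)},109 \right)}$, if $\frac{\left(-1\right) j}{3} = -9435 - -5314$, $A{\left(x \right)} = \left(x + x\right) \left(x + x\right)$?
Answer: $23401$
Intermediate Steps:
$A{\left(x \right)} = 4 x^{2}$ ($A{\left(x \right)} = 2 x 2 x = 4 x^{2}$)
$j = 12363$ ($j = - 3 \left(-9435 - -5314\right) = - 3 \left(-9435 + 5314\right) = \left(-3\right) \left(-4121\right) = 12363$)
$\left(11079 + j\right) + N{\left(A{\left(-5 \right)},109 \right)} = \left(11079 + 12363\right) - 41 = 23442 - 41 = 23401$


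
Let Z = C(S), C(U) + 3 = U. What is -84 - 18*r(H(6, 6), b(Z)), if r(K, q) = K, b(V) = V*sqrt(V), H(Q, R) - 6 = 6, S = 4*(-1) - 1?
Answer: -300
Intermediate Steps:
S = -5 (S = -4 - 1 = -5)
C(U) = -3 + U
Z = -8 (Z = -3 - 5 = -8)
H(Q, R) = 12 (H(Q, R) = 6 + 6 = 12)
b(V) = V**(3/2)
-84 - 18*r(H(6, 6), b(Z)) = -84 - 18*12 = -84 - 216 = -300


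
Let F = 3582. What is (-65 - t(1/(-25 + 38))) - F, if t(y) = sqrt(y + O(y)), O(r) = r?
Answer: -3647 - sqrt(26)/13 ≈ -3647.4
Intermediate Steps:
t(y) = sqrt(2)*sqrt(y) (t(y) = sqrt(y + y) = sqrt(2*y) = sqrt(2)*sqrt(y))
(-65 - t(1/(-25 + 38))) - F = (-65 - sqrt(2)*sqrt(1/(-25 + 38))) - 1*3582 = (-65 - sqrt(2)*sqrt(1/13)) - 3582 = (-65 - sqrt(2)*sqrt(13)/13) - 3582 = (-65 - sqrt(26)/13) - 3582 = -3647 - sqrt(26)/13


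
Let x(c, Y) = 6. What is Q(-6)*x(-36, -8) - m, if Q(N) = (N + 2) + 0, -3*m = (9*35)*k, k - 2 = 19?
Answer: 2181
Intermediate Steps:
k = 21 (k = 2 + 19 = 21)
m = -2205 (m = -9*35*21/3 = -105*21 = -⅓*6615 = -2205)
Q(N) = 2 + N (Q(N) = (2 + N) + 0 = 2 + N)
Q(-6)*x(-36, -8) - m = (2 - 6)*6 - 1*(-2205) = -4*6 + 2205 = -24 + 2205 = 2181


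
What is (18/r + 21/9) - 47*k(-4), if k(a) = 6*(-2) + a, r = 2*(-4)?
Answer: 9025/12 ≈ 752.08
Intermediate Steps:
r = -8
k(a) = -12 + a
(18/r + 21/9) - 47*k(-4) = (18/(-8) + 21/9) - 47*(-12 - 4) = (18*(-⅛) + 21*(⅑)) - 47*(-16) = (-9/4 + 7/3) + 752 = 1/12 + 752 = 9025/12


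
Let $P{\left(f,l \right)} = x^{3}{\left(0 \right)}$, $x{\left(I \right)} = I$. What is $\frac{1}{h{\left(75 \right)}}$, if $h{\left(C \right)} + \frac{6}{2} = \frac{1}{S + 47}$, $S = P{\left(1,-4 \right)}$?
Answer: $- \frac{47}{140} \approx -0.33571$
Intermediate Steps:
$P{\left(f,l \right)} = 0$ ($P{\left(f,l \right)} = 0^{3} = 0$)
$S = 0$
$h{\left(C \right)} = - \frac{140}{47}$ ($h{\left(C \right)} = -3 + \frac{1}{0 + 47} = -3 + \frac{1}{47} = - \frac{140}{47}$)
$\frac{1}{h{\left(75 \right)}} = \frac{1}{- \frac{140}{47}} = - \frac{47}{140}$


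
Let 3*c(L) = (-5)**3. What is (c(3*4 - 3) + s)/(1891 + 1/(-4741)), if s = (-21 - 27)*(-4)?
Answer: 2138191/26895690 ≈ 0.079499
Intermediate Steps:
c(L) = -125/3 (c(L) = (1/3)*(-5)**3 = (1/3)*(-125) = -125/3)
s = 192 (s = -48*(-4) = 192)
(c(3*4 - 3) + s)/(1891 + 1/(-4741)) = (-125/3 + 192)/(1891 + 1/(-4741)) = 451/(3*(1891 - 1/4741)) = 451/(3*(8965230/4741)) = (451/3)*(4741/8965230) = 2138191/26895690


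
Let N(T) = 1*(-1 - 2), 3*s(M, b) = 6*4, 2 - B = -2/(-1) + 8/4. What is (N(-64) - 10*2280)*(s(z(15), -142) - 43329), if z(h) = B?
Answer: 987848763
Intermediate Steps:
B = -2 (B = 2 - (-2/(-1) + 8/4) = 2 - (-2*(-1) + 8*(¼)) = 2 - (2 + 2) = 2 - 1*4 = 2 - 4 = -2)
z(h) = -2
s(M, b) = 8 (s(M, b) = (6*4)/3 = (⅓)*24 = 8)
N(T) = -3 (N(T) = 1*(-3) = -3)
(N(-64) - 10*2280)*(s(z(15), -142) - 43329) = (-3 - 10*2280)*(8 - 43329) = (-3 - 22800)*(-43321) = -22803*(-43321) = 987848763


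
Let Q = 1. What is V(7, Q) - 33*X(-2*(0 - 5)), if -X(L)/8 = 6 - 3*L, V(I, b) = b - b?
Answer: -6336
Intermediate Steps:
V(I, b) = 0
X(L) = -48 + 24*L (X(L) = -8*(6 - 3*L) = -48 + 24*L)
V(7, Q) - 33*X(-2*(0 - 5)) = 0 - 33*(-48 + 24*(-2*(0 - 5))) = 0 - 33*(-48 + 24*(-2*(-5))) = 0 - 33*(-48 + 24*10) = 0 - 33*(-48 + 240) = 0 - 33*192 = 0 - 6336 = -6336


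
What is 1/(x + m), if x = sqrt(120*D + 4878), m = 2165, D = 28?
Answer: 2165/4678987 - sqrt(8238)/4678987 ≈ 0.00044331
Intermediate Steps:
x = sqrt(8238) (x = sqrt(120*28 + 4878) = sqrt(3360 + 4878) = sqrt(8238) ≈ 90.763)
1/(x + m) = 1/(sqrt(8238) + 2165) = 1/(2165 + sqrt(8238))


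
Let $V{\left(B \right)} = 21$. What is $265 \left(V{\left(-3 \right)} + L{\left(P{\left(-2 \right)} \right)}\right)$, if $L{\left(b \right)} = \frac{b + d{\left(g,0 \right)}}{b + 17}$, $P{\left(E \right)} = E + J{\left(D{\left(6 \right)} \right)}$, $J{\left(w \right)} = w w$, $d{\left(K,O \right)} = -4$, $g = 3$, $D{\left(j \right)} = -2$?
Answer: $\frac{105205}{19} \approx 5537.1$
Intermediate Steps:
$J{\left(w \right)} = w^{2}$
$P{\left(E \right)} = 4 + E$ ($P{\left(E \right)} = E + \left(-2\right)^{2} = E + 4 = 4 + E$)
$L{\left(b \right)} = \frac{-4 + b}{17 + b}$ ($L{\left(b \right)} = \frac{b - 4}{b + 17} = \frac{-4 + b}{17 + b}$)
$265 \left(V{\left(-3 \right)} + L{\left(P{\left(-2 \right)} \right)}\right) = 265 \left(21 + \frac{-4 + \left(4 - 2\right)}{17 + \left(4 - 2\right)}\right) = 265 \left(21 + \frac{-4 + 2}{17 + 2}\right) = 265 \left(21 + \frac{1}{19} \left(-2\right)\right) = 265 \left(21 - \frac{2}{19}\right) = 265 \cdot \frac{397}{19} = \frac{105205}{19}$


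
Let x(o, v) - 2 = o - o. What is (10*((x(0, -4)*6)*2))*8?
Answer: 1920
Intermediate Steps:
x(o, v) = 2 (x(o, v) = 2 + (o - o) = 2 + 0 = 2)
(10*((x(0, -4)*6)*2))*8 = (10*((2*6)*2))*8 = (10*(12*2))*8 = (10*24)*8 = 240*8 = 1920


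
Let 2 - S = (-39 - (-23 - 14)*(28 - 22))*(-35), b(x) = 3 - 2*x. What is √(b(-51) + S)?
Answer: 4*√407 ≈ 80.697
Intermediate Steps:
S = 6407 (S = 2 - (-39 - (-23 - 14)*(28 - 22))*(-35) = 2 - (-39 - (-37)*6)*(-35) = 2 - (-39 - 1*(-222))*(-35) = 2 - (-39 + 222)*(-35) = 2 - 183*(-35) = 2 - 1*(-6405) = 2 + 6405 = 6407)
√(b(-51) + S) = √((3 - 2*(-51)) + 6407) = √((3 + 102) + 6407) = √(105 + 6407) = √6512 = 4*√407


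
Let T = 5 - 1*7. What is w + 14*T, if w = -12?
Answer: -40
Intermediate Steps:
T = -2 (T = 5 - 7 = -2)
w + 14*T = -12 + 14*(-2) = -12 - 28 = -40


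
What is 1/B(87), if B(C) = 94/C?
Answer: 87/94 ≈ 0.92553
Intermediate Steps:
1/B(87) = 1/(94/87) = 87/94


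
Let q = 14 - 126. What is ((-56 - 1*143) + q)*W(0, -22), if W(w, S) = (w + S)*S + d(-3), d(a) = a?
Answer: -149591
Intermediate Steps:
q = -112
W(w, S) = -3 + S*(S + w) (W(w, S) = (w + S)*S - 3 = (S + w)*S - 3 = S*(S + w) - 3 = -3 + S*(S + w))
((-56 - 1*143) + q)*W(0, -22) = ((-56 - 1*143) - 112)*(-3 + (-22)² - 22*0) = ((-56 - 143) - 112)*(-3 + 484 + 0) = (-199 - 112)*481 = -311*481 = -149591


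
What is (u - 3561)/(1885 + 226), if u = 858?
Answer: -2703/2111 ≈ -1.2804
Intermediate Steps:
(u - 3561)/(1885 + 226) = (858 - 3561)/(1885 + 226) = -2703/2111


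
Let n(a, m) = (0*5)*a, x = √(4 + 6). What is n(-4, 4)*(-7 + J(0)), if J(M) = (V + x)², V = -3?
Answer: 0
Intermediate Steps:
x = √10 ≈ 3.1623
J(M) = (-3 + √10)²
n(a, m) = 0 (n(a, m) = 0*a = 0)
n(-4, 4)*(-7 + J(0)) = 0*(-7 + (3 - √10)²) = 0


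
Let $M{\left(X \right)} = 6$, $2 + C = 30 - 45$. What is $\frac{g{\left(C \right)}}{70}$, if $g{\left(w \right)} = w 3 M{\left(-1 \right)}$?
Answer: $- \frac{153}{35} \approx -4.3714$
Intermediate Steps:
$C = -17$ ($C = -2 + \left(30 - 45\right) = -2 - 15 = -17$)
$g{\left(w \right)} = 18 w$ ($g{\left(w \right)} = w 3 \cdot 6 = 3 w 6 = 18 w$)
$\frac{g{\left(C \right)}}{70} = \frac{18 \left(-17\right)}{70} = \left(-306\right) \frac{1}{70} = - \frac{153}{35}$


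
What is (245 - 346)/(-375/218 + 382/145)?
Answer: -3192610/28901 ≈ -110.47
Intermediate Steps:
(245 - 346)/(-375/218 + 382/145) = -101/(-375*1/218 + 382*(1/145)) = -101/(-375/218 + 382/145) = -101/28901/31610 = -101*31610/28901 = -3192610/28901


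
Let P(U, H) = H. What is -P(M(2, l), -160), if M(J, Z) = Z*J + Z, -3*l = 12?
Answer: 160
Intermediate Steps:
l = -4 (l = -1/3*12 = -4)
M(J, Z) = Z + J*Z (M(J, Z) = J*Z + Z = Z + J*Z)
-P(M(2, l), -160) = -1*(-160) = 160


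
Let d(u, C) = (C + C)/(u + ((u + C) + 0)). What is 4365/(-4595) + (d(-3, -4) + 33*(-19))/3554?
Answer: -18390599/16330630 ≈ -1.1261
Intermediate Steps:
d(u, C) = 2*C/(C + 2*u) (d(u, C) = (2*C)/(u + ((C + u) + 0)) = (2*C)/(u + (C + u)) = (2*C)/(C + 2*u) = 2*C/(C + 2*u))
4365/(-4595) + (d(-3, -4) + 33*(-19))/3554 = 4365/(-4595) + (2*(-4)/(-4 + 2*(-3)) + 33*(-19))/3554 = 4365*(-1/4595) + (2*(-4)/(-4 - 6) - 627)*(1/3554) = -873/919 + (2*(-4)/(-10) - 627)*(1/3554) = -873/919 + (2*(-4)*(-⅒) - 627)*(1/3554) = -873/919 + (⅘ - 627)*(1/3554) = -873/919 - 3131/5*1/3554 = -873/919 - 3131/17770 = -18390599/16330630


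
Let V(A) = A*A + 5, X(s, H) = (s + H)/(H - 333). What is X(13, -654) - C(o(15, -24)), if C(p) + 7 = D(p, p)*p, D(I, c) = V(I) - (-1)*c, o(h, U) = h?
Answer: -3619675/987 ≈ -3667.4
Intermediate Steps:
X(s, H) = (H + s)/(-333 + H)
V(A) = 5 + A**2 (V(A) = A**2 + 5 = 5 + A**2)
D(I, c) = 5 + c + I**2 (D(I, c) = (5 + I**2) - (-1)*c = (5 + I**2) + c = 5 + c + I**2)
C(p) = -7 + p*(5 + p + p**2) (C(p) = -7 + (5 + p + p**2)*p = -7 + p*(5 + p + p**2))
X(13, -654) - C(o(15, -24)) = (-654 + 13)/(-333 - 654) - (-7 + 15*(5 + 15 + 15**2)) = -641/(-987) - (-7 + 15*(5 + 15 + 225)) = -1/987*(-641) - (-7 + 15*245) = 641/987 - (-7 + 3675) = 641/987 - 1*3668 = 641/987 - 3668 = -3619675/987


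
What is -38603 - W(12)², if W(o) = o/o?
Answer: -38604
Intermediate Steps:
W(o) = 1
-38603 - W(12)² = -38603 - 1*1² = -38603 - 1*1 = -38603 - 1 = -38604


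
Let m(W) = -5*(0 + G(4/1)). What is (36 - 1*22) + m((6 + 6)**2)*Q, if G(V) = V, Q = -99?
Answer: 1994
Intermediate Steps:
m(W) = -20 (m(W) = -5*(0 + 4/1) = -5*(0 + 4*1) = -5*(0 + 4) = -5*4 = -20)
(36 - 1*22) + m((6 + 6)**2)*Q = (36 - 1*22) - 20*(-99) = (36 - 22) + 1980 = 14 + 1980 = 1994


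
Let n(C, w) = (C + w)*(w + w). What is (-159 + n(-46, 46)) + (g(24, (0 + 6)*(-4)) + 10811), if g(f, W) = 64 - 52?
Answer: 10664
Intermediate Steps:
n(C, w) = 2*w*(C + w) (n(C, w) = (C + w)*(2*w) = 2*w*(C + w))
g(f, W) = 12
(-159 + n(-46, 46)) + (g(24, (0 + 6)*(-4)) + 10811) = (-159 + 2*46*(-46 + 46)) + (12 + 10811) = (-159 + 2*46*0) + 10823 = (-159 + 0) + 10823 = -159 + 10823 = 10664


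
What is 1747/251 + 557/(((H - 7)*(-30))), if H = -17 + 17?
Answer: 506677/52710 ≈ 9.6125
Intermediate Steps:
H = 0
1747/251 + 557/(((H - 7)*(-30))) = 1747/251 + 557/(((0 - 7)*(-30))) = 1747*(1/251) + 557/((-7*(-30))) = 1747/251 + 557/210 = 506677/52710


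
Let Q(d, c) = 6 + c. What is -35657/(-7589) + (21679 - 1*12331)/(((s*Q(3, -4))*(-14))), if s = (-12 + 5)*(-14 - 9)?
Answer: 22449946/8552803 ≈ 2.6249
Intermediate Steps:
s = 161 (s = -7*(-23) = 161)
-35657/(-7589) + (21679 - 1*12331)/(((s*Q(3, -4))*(-14))) = -35657/(-7589) + (21679 - 1*12331)/(((161*(6 - 4))*(-14))) = -35657*(-1/7589) + (21679 - 12331)/(((161*2)*(-14))) = 35657/7589 + 9348/((322*(-14))) = 35657/7589 + 9348/(-4508) = 35657/7589 + 9348*(-1/4508) = 35657/7589 - 2337/1127 = 22449946/8552803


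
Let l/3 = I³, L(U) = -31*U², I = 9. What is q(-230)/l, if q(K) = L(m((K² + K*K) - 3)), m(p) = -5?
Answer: -775/2187 ≈ -0.35437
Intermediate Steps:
l = 2187 (l = 3*9³ = 3*729 = 2187)
q(K) = -775 (q(K) = -31*(-5)² = -31*25 = -775)
q(-230)/l = -775/2187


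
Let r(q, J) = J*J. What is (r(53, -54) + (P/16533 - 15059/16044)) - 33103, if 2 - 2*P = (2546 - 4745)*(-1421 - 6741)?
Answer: -2717165349721/88418484 ≈ -30731.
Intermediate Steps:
P = -8974118 (P = 1 - (2546 - 4745)*(-1421 - 6741)/2 = 1 - (-2199)*(-8162)/2 = 1 - 1/2*17948238 = 1 - 8974119 = -8974118)
r(q, J) = J**2
(r(53, -54) + (P/16533 - 15059/16044)) - 33103 = ((-54)**2 + (-8974118/16533 - 15059/16044)) - 33103 = (2916 + (-8974118*1/16533 - 15059*1/16044)) - 33103 = (2916 + (-8974118/16533 - 15059/16044)) - 33103 = (2916 - 48076573213/88418484) - 33103 = 209751726131/88418484 - 33103 = -2717165349721/88418484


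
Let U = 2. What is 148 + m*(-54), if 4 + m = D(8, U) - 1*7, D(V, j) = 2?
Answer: 634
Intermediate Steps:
m = -9 (m = -4 + (2 - 1*7) = -4 + (2 - 7) = -4 - 5 = -9)
148 + m*(-54) = 148 - 9*(-54) = 148 + 486 = 634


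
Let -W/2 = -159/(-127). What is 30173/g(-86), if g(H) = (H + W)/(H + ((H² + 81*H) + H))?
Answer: -494324259/5620 ≈ -87958.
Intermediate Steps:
W = -318/127 (W = -(-318)/(-127) = -(-318)*(-1)/127 = -2*159/127 = -318/127 ≈ -2.5039)
g(H) = (-318/127 + H)/(H² + 83*H) (g(H) = (H - 318/127)/(H + ((H² + 81*H) + H)) = (-318/127 + H)/(H + (H² + 82*H)) = (-318/127 + H)/(H² + 83*H))
30173/g(-86) = 30173/(((-318/127 - 86)/((-86)*(83 - 86)))) = 30173/((-1/86*(-11240/127)/(-3))) = 30173/((-1/86*(-⅓)*(-11240/127))) = 30173/(-5620/16383) = 30173*(-16383/5620) = -494324259/5620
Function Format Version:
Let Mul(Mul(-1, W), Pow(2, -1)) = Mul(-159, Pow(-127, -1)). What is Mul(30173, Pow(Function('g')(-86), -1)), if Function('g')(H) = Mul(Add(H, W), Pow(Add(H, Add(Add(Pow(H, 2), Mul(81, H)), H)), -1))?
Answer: Rational(-494324259, 5620) ≈ -87958.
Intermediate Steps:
W = Rational(-318, 127) (W = Mul(-2, Mul(-159, Pow(-127, -1))) = Mul(-2, Mul(-159, Rational(-1, 127))) = Mul(-2, Rational(159, 127)) = Rational(-318, 127) ≈ -2.5039)
Function('g')(H) = Mul(Pow(Add(Pow(H, 2), Mul(83, H)), -1), Add(Rational(-318, 127), H)) (Function('g')(H) = Mul(Add(H, Rational(-318, 127)), Pow(Add(H, Add(Add(Pow(H, 2), Mul(81, H)), H)), -1)) = Mul(Add(Rational(-318, 127), H), Pow(Add(H, Add(Pow(H, 2), Mul(82, H))), -1)) = Mul(Add(Rational(-318, 127), H), Pow(Add(Pow(H, 2), Mul(83, H)), -1)) = Mul(Pow(Add(Pow(H, 2), Mul(83, H)), -1), Add(Rational(-318, 127), H)))
Mul(30173, Pow(Function('g')(-86), -1)) = Mul(30173, Pow(Mul(Pow(-86, -1), Pow(Add(83, -86), -1), Add(Rational(-318, 127), -86)), -1)) = Mul(30173, Pow(Mul(Rational(-1, 86), Pow(-3, -1), Rational(-11240, 127)), -1)) = Mul(30173, Pow(Mul(Rational(-1, 86), Rational(-1, 3), Rational(-11240, 127)), -1)) = Mul(30173, Pow(Rational(-5620, 16383), -1)) = Mul(30173, Rational(-16383, 5620)) = Rational(-494324259, 5620)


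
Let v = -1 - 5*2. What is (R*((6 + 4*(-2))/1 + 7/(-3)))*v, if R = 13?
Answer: 1859/3 ≈ 619.67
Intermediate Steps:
v = -11 (v = -1 - 10 = -11)
(R*((6 + 4*(-2))/1 + 7/(-3)))*v = (13*((6 + 4*(-2))/1 + 7/(-3)))*(-11) = (13*((6 - 8)*1 + 7*(-⅓)))*(-11) = (13*(-2*1 - 7/3))*(-11) = (13*(-2 - 7/3))*(-11) = (13*(-13/3))*(-11) = -169/3*(-11) = 1859/3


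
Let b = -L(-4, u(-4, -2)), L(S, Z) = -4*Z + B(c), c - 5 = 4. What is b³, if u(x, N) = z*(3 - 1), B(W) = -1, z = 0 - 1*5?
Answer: -59319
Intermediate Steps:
c = 9 (c = 5 + 4 = 9)
z = -5 (z = 0 - 5 = -5)
u(x, N) = -10 (u(x, N) = -5*(3 - 1) = -5*2 = -10)
L(S, Z) = -1 - 4*Z (L(S, Z) = -4*Z - 1 = -1 - 4*Z)
b = -39 (b = -(-1 - 4*(-10)) = -(-1 + 40) = -1*39 = -39)
b³ = (-39)³ = -59319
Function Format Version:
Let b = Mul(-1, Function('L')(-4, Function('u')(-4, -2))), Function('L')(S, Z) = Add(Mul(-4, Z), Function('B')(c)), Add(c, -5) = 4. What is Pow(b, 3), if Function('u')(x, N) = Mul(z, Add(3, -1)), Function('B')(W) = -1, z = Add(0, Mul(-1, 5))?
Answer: -59319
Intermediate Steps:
c = 9 (c = Add(5, 4) = 9)
z = -5 (z = Add(0, -5) = -5)
Function('u')(x, N) = -10 (Function('u')(x, N) = Mul(-5, Add(3, -1)) = Mul(-5, 2) = -10)
Function('L')(S, Z) = Add(-1, Mul(-4, Z)) (Function('L')(S, Z) = Add(Mul(-4, Z), -1) = Add(-1, Mul(-4, Z)))
b = -39 (b = Mul(-1, Add(-1, Mul(-4, -10))) = Mul(-1, Add(-1, 40)) = Mul(-1, 39) = -39)
Pow(b, 3) = Pow(-39, 3) = -59319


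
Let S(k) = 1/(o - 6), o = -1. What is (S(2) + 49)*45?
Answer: 15390/7 ≈ 2198.6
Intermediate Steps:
S(k) = -⅐ (S(k) = 1/(-1 - 6) = 1/(-7) = -⅐)
(S(2) + 49)*45 = (-⅐ + 49)*45 = (342/7)*45 = 15390/7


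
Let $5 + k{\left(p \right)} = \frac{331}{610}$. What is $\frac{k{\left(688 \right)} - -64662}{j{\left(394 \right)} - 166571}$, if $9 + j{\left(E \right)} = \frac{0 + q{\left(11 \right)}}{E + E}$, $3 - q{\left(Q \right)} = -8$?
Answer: $- \frac{2219970542}{5719404835} \approx -0.38815$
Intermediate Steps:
$q{\left(Q \right)} = 11$ ($q{\left(Q \right)} = 3 - -8 = 3 + 8 = 11$)
$j{\left(E \right)} = -9 + \frac{11}{2 E}$ ($j{\left(E \right)} = -9 + \frac{0 + 11}{E + E} = -9 + \frac{11}{2 E}$)
$k{\left(p \right)} = - \frac{2719}{610}$ ($k{\left(p \right)} = -5 + \frac{331}{610} = - \frac{2719}{610}$)
$\frac{k{\left(688 \right)} - -64662}{j{\left(394 \right)} - 166571} = \frac{- \frac{2719}{610} - -64662}{\left(-9 + \frac{11}{2 \cdot 394}\right) - 166571} = \frac{- \frac{2719}{610} + 64662}{\left(-9 + \frac{11}{2} \cdot \frac{1}{394}\right) - 166571} = \frac{39441101}{610 \left(\left(-9 + \frac{11}{788}\right) - 166571\right)} = \frac{39441101}{610 \left(- \frac{7081}{788} - 166571\right)} = \frac{39441101}{610 \left(- \frac{131265029}{788}\right)} = \frac{39441101}{610} \left(- \frac{788}{131265029}\right) = - \frac{2219970542}{5719404835}$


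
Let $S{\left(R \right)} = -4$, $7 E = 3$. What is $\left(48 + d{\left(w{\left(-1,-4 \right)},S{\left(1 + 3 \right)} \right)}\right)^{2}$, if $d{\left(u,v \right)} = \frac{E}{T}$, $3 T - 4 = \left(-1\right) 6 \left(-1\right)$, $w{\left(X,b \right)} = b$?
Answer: $\frac{11350161}{4900} \approx 2316.4$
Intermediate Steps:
$E = \frac{3}{7}$ ($E = \frac{1}{7} \cdot 3 = \frac{3}{7} \approx 0.42857$)
$T = \frac{10}{3}$ ($T = \frac{4}{3} + \frac{\left(-1\right) 6 \left(-1\right)}{3} = \frac{4}{3} + \frac{\left(-6\right) \left(-1\right)}{3} = \frac{4}{3} + \frac{1}{3} \cdot 6 = \frac{4}{3} + 2 = \frac{10}{3} \approx 3.3333$)
$d{\left(u,v \right)} = \frac{9}{70}$ ($d{\left(u,v \right)} = \frac{3}{7 \cdot \frac{10}{3}} = \frac{3}{7} \cdot \frac{3}{10} = \frac{9}{70}$)
$\left(48 + d{\left(w{\left(-1,-4 \right)},S{\left(1 + 3 \right)} \right)}\right)^{2} = \left(48 + \frac{9}{70}\right)^{2} = \left(\frac{3369}{70}\right)^{2} = \frac{11350161}{4900}$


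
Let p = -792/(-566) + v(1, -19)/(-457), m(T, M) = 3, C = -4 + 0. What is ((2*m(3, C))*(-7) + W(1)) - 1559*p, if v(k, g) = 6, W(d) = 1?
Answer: -284790737/129331 ≈ -2202.0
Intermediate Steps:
C = -4
p = 179274/129331 (p = -792/(-566) + 6/(-457) = -792*(-1/566) + 6*(-1/457) = 396/283 - 6/457 = 179274/129331 ≈ 1.3862)
((2*m(3, C))*(-7) + W(1)) - 1559*p = ((2*3)*(-7) + 1) - 1559*179274/129331 = (6*(-7) + 1) - 279488166/129331 = (-42 + 1) - 279488166/129331 = -41 - 279488166/129331 = -284790737/129331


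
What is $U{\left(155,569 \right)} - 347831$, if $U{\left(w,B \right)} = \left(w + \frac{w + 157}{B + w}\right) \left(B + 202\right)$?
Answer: $- \frac{41266868}{181} \approx -2.2799 \cdot 10^{5}$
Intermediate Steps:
$U{\left(w,B \right)} = \left(202 + B\right) \left(w + \frac{157 + w}{B + w}\right)$ ($U{\left(w,B \right)} = \left(w + \frac{157 + w}{B + w}\right) \left(202 + B\right) = \left(202 + B\right) \left(w + \frac{157 + w}{B + w}\right)$)
$U{\left(155,569 \right)} - 347831 = \frac{31714 + 157 \cdot 569 + 202 \cdot 155 + 202 \cdot 155^{2} + 569 \cdot 155^{2} + 155 \cdot 569^{2} + 203 \cdot 569 \cdot 155}{569 + 155} - 347831 = \frac{31714 + 89333 + 31310 + 202 \cdot 24025 + 569 \cdot 24025 + 155 \cdot 323761 + 17903585}{724} - 347831 = \frac{31714 + 89333 + 31310 + 4853050 + 13670225 + 50182955 + 17903585}{724} - 347831 = \frac{1}{724} \cdot 86762172 - 347831 = \frac{21690543}{181} - 347831 = - \frac{41266868}{181}$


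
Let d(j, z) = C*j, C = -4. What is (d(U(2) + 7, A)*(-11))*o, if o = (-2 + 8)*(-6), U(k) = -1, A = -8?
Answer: -9504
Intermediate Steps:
d(j, z) = -4*j
o = -36 (o = 6*(-6) = -36)
(d(U(2) + 7, A)*(-11))*o = (-4*(-1 + 7)*(-11))*(-36) = (-4*6*(-11))*(-36) = -24*(-11)*(-36) = 264*(-36) = -9504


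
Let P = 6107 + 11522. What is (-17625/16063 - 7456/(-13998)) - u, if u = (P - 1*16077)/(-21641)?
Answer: -1199168390327/2432988061617 ≈ -0.49288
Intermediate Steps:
P = 17629
u = -1552/21641 (u = (17629 - 1*16077)/(-21641) = (17629 - 16077)*(-1/21641) = 1552*(-1/21641) = -1552/21641 ≈ -0.071716)
(-17625/16063 - 7456/(-13998)) - u = (-17625/16063 - 7456/(-13998)) - 1*(-1552/21641) = (-17625*1/16063 - 7456*(-1/13998)) + 1552/21641 = (-17625/16063 + 3728/6999) + 1552/21641 = -63474511/112424937 + 1552/21641 = -1199168390327/2432988061617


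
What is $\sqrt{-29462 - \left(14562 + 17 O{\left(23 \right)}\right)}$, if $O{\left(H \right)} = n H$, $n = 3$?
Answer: $i \sqrt{45197} \approx 212.6 i$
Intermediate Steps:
$O{\left(H \right)} = 3 H$
$\sqrt{-29462 - \left(14562 + 17 O{\left(23 \right)}\right)} = \sqrt{-29462 - \left(14562 + 17 \cdot 3 \cdot 23\right)} = \sqrt{-29462 - 15735} = \sqrt{-45197} = i \sqrt{45197}$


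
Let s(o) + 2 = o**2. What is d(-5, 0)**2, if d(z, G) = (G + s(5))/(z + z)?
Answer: 529/100 ≈ 5.2900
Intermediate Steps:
s(o) = -2 + o**2
d(z, G) = (23 + G)/(2*z) (d(z, G) = (G + (-2 + 5**2))/(z + z) = (G + (-2 + 25))/((2*z)) = (G + 23)*(1/(2*z)) = (23 + G)*(1/(2*z)) = (23 + G)/(2*z))
d(-5, 0)**2 = ((1/2)*(23 + 0)/(-5))**2 = ((1/2)*(-1/5)*23)**2 = (-23/10)**2 = 529/100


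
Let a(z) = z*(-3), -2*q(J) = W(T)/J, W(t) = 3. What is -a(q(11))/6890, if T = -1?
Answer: -9/151580 ≈ -5.9375e-5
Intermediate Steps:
q(J) = -3/(2*J)
a(z) = -3*z
-a(q(11))/6890 = -(-3)*(-3/2/11)/6890 = -(-3)*(-3/2*1/11)*(1/6890) = -(-3)*(-3)/22*(1/6890) = -1*9/22*(1/6890) = -9/22*1/6890 = -9/151580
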